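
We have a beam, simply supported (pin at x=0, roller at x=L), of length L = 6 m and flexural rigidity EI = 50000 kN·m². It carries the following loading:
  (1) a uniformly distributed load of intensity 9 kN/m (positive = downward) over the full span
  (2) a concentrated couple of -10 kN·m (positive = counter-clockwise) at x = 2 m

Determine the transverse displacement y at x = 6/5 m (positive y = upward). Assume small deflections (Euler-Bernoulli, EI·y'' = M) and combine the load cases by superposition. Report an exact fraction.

Load 1 — uniform load w=9 kN/m over full span:
  y_1 = -wx(L³-2Lx²+x³)/(24EI) = -9·(6/5)·(6³-2·6·(6/5)²+(6/5)³)/(24·50000) = -7047/3906250 m
Load 2 — applied couple M₀=-10 kN·m at a=2 m (b=L-a=4):
  y_2 = (M₀x³/(6L)+C₁x)/EI  [x≤a] with C₁=M₀(3b²-L²)/(6L)=-10/3 = ((-10)·(6/5)³/(6·6)+(-10/3)·(6/5))/50000 = -7/78125 m
Superposition: y = Σ y_i = -7397/3906250 m ≈ -0.001894 m

y(6/5) = -7397/3906250 m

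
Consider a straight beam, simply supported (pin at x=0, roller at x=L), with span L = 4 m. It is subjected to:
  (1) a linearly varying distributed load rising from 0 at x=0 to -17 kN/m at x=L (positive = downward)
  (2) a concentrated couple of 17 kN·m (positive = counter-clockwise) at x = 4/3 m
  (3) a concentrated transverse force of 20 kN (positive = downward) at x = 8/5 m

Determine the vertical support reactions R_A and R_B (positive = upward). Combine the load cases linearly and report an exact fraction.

Load 1 — triangular load w₀=-17 kN/m (0→w₀ over full span):
  R_A = w₀L/6 = (-17)·4/6 = -34/3 kN
  R_B = w₀L/3 = (-17)·4/3 = -68/3 kN
Load 2 — applied couple M₀=17 kN·m at a=4/3 m (b=L-a=8/3):
  R_A = M₀/L = 17/4 kN
  R_B = -M₀/L = -17/4 kN
Load 3 — point force P=20 kN at a=8/5 m (b=L-a=12/5):
  R_A = Pb/L = 20·(12/5)/4 = 12 kN
  R_B = Pa/L = 20·(8/5)/4 = 8 kN
Superposition: R_A = 59/12 kN, R_B = -227/12 kN

R_A = 59/12 kN, R_B = -227/12 kN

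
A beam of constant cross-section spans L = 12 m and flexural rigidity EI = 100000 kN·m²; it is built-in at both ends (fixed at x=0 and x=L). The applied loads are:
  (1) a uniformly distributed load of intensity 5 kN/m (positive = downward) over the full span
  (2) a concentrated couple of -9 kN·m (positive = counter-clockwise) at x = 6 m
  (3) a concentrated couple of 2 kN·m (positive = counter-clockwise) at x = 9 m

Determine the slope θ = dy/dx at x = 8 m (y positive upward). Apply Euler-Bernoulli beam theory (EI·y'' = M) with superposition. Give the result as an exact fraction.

θ(8) = 163/300000 rad

Load 1 — uniform load w=5 kN/m over full span:
  θ_1 = -wx(L-x)(L-2x)/(12EI) = -5·8·(12-8)·(12-2·8)/(12·100000) = 1/1875 rad
Load 2 — applied couple M₀=-9 kN·m at a=6 m (b=L-a=6):
  θ_2 = (R_Ax²/2 - M_Ax - M₀(x-a))/EI  [x>a] with R_A=-9/8, M_A=-9/4 = ((-9/8)·8²/2 - (-9/4)·8 - (-9)·(8-6))/100000 = 0 rad
Load 3 — applied couple M₀=2 kN·m at a=9 m (b=L-a=3):
  θ_3 = (R_Ax²/2 - M_Ax)/EI  [x≤a] with R_A=3/16, M_A=5/8 = ((3/16)·8²/2 - (5/8)·8)/100000 = 1/100000 rad
Superposition: θ = Σ θ_i = 163/300000 rad ≈ 0.000543 rad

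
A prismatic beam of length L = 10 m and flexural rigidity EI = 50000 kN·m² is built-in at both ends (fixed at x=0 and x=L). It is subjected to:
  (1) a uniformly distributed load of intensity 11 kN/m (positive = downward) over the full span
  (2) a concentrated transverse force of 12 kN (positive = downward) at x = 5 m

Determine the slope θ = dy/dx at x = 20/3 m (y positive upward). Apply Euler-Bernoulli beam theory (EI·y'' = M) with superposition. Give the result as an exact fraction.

Load 1 — uniform load w=11 kN/m over full span:
  θ_1 = -wx(L-x)(L-2x)/(12EI) = -11·(20/3)·(10-(20/3))·(10-2·(20/3))/(12·50000) = 11/8100 rad
Load 2 — point force P=12 kN at a=5 m (b=L-a=5):
  θ_2 = Pa²(L-x)(2bL-(3b+a)(L-x))/(2L³EI)  [x>a] = 12·5²·(10-(20/3))·(2·5·10-(3·5+5)·(10-(20/3)))/(2·10³·50000) = 1/3000 rad
Superposition: θ = Σ θ_i = 137/81000 rad ≈ 0.001691 rad

θ(20/3) = 137/81000 rad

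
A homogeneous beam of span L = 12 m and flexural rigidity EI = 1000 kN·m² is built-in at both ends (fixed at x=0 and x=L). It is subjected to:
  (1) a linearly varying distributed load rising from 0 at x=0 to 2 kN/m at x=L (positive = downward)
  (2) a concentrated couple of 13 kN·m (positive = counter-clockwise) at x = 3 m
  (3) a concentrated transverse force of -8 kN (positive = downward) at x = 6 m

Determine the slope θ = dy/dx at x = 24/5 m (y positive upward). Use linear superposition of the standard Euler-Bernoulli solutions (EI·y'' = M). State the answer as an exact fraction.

Load 1 — triangular load w₀=2 kN/m (0→w₀ over full span):
  θ_1 = -w₀(2x(L-x)(L-2x)(x+2L)+x²(L-x)²)/(120LEI) = -2·(2·(24/5)·(12-(24/5))·(12-2·(24/5))·((24/5)+2·12)+(24/5)²·(12-(24/5))²)/(120·12·1000) = -648/78125 rad
Load 2 — applied couple M₀=13 kN·m at a=3 m (b=L-a=9):
  θ_2 = (R_Ax²/2 - M_Ax - M₀(x-a))/EI  [x>a] with R_A=39/32, M_A=-39/16 = ((39/32)·(24/5)²/2 - (-39/16)·(24/5) - 13·((24/5)-3))/1000 = 117/50000 rad
Load 3 — point force P=-8 kN at a=6 m (b=L-a=6):
  θ_3 = -Pb²x(2aL-(3a+b)x)/(2L³EI)  [x≤a] = -(-8)·6²·(24/5)·(2·6·12-(3·6+6)·(24/5))/(2·12³·1000) = 36/3125 rad
Superposition: θ = Σ θ_i = 6957/1250000 rad ≈ 0.005566 rad

θ(24/5) = 6957/1250000 rad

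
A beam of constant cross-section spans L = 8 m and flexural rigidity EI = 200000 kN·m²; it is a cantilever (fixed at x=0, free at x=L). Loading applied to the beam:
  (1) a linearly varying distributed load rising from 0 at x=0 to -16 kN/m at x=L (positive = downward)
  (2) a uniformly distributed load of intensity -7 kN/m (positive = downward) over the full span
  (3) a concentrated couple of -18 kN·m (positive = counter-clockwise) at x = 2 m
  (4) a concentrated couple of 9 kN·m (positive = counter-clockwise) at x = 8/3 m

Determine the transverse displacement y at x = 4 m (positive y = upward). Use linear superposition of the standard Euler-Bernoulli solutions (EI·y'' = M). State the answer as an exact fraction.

Load 1 — triangular load w₀=-16 kN/m (0→w₀ over full span):
  y_1 = (w₀Lx³/12-w₀L²x²/6-w₀x⁵/(120L))/EI = ((-16)·8·4³/12-(-16)·8²·4²/6-(-16)·4⁵/(120·8))/200000 = 484/46875 m
Load 2 — uniform load w=-7 kN/m over full span:
  y_2 = -wx²(x²-4Lx+6L²)/(24EI) = -(-7)·4²·(4²-4·8·4+6·8²)/(24·200000) = 119/18750 m
Load 3 — applied couple M₀=-18 kN·m at a=2 m (b=L-a=6):
  y_3 = M₀a(2x-a)/(2EI)  [x>a] = (-18)·2·(2·4-2)/(2·200000) = -27/50000 m
Load 4 — applied couple M₀=9 kN·m at a=8/3 m (b=L-a=16/3):
  y_4 = M₀a(2x-a)/(2EI)  [x>a] = 9·(8/3)·(2·4-(8/3))/(2·200000) = 1/3125 m
Superposition: y = Σ y_i = 4113/250000 m ≈ 0.016452 m

y(4) = 4113/250000 m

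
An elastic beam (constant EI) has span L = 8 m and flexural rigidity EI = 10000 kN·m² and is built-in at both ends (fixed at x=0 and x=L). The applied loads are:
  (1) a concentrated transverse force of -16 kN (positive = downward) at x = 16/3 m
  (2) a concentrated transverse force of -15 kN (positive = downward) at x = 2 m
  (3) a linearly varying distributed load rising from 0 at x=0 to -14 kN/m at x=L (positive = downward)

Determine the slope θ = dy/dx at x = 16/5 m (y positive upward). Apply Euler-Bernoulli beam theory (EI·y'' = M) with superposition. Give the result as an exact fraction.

θ(16/5) = 9248/3515625 rad

Load 1 — point force P=-16 kN at a=16/3 m (b=L-a=8/3):
  θ_1 = -Pb²x(2aL-(3a+b)x)/(2L³EI)  [x≤a] = -(-16)·(8/3)²·(16/5)·(2·(16/3)·8-(3·(16/3)+(8/3))·(16/5))/(2·8³·10000) = 128/140625 rad
Load 2 — point force P=-15 kN at a=2 m (b=L-a=6):
  θ_2 = Pa²(L-x)(2bL-(3b+a)(L-x))/(2L³EI)  [x>a] = (-15)·2²·(8-(16/5))·(2·6·8-(3·6+2)·(8-(16/5)))/(2·8³·10000) = 0 rad
Load 3 — triangular load w₀=-14 kN/m (0→w₀ over full span):
  θ_3 = -w₀(2x(L-x)(L-2x)(x+2L)+x²(L-x)²)/(120LEI) = -(-14)·(2·(16/5)·(8-(16/5))·(8-2·(16/5))·((16/5)+2·8)+(16/5)²·(8-(16/5))²)/(120·8·10000) = 672/390625 rad
Superposition: θ = Σ θ_i = 9248/3515625 rad ≈ 0.002631 rad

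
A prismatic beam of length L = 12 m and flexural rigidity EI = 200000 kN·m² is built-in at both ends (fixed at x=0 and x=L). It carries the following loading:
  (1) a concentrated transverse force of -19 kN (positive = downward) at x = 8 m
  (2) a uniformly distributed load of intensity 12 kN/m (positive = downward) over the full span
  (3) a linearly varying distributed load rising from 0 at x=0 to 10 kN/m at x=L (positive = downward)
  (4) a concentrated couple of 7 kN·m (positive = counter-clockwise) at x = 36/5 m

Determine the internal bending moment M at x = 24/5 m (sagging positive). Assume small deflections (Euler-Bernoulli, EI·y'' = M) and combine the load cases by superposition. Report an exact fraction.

M(24/5) = 91616/1125 kN·m

Load 1 — point force P=-19 kN at a=8 m (b=L-a=4):
  M_1 = Pb²(3a+b)x/L³ - Pab²/L²  [x≤a] = (-19)·4²·(3·8+4)·(24/5)/12³ - (-19)·8·4²/12² = -304/45 kN·m
Load 2 — uniform load w=12 kN/m over full span:
  M_2 = wLx/2 - wL²/12 - wx²/2 = 12·12·(24/5)/2 - 12·12²/12 - 12·(24/5)²/2 = 1584/25 kN·m
Load 3 — triangular load w₀=10 kN/m (0→w₀ over full span):
  M_3 = 3w₀Lx/20 - w₀L²/30 - w₀x³/(6L) = 3·10·12·(24/5)/20 - 10·12²/30 - 10·(24/5)³/(6·12) = 576/25 kN·m
Load 4 — applied couple M₀=7 kN·m at a=36/5 m (b=L-a=24/5):
  M_4 = R_Ax - M_A  [x≤a] with R_A=21/25, M_A=56/25 = (21/25)·(24/5) - (56/25) = 224/125 kN·m
Superposition: M = Σ M_i = 91616/1125 kN·m ≈ 81.436444 kN·m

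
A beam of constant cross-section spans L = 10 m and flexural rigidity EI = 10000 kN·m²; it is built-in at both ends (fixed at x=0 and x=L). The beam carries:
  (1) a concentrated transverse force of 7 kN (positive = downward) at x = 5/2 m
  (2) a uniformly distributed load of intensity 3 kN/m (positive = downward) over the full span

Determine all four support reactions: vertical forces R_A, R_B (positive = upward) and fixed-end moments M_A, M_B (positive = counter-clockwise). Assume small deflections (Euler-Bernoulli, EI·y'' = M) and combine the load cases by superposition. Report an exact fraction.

Load 1 — point force P=7 kN at a=5/2 m (b=L-a=15/2):
  R_A = Pb²(3a+b)/L³ = 7·(15/2)²·(3·(5/2)+(15/2))/10³ = 189/32 kN
  M_A = Pab²/L² = 7·(5/2)·(15/2)²/10² = 315/32 kN·m
  R_B = Pa²(a+3b)/L³ = 7·(5/2)²·((5/2)+3·(15/2))/10³ = 35/32 kN
  M_B = -Pa²b/L² = -7·(5/2)²·(15/2)/10² = -105/32 kN·m
Load 2 — uniform load w=3 kN/m over full span:
  R_A = wL/2 = 3·10/2 = 15 kN
  M_A = wL²/12 = 3·10²/12 = 25 kN·m
  R_B = wL/2 = 3·10/2 = 15 kN
  M_B = -wL²/12 = -3·10²/12 = -25 kN·m
Superposition: R_A = 669/32 kN, M_A = 1115/32 kN·m, R_B = 515/32 kN, M_B = -905/32 kN·m

R_A = 669/32 kN, M_A = 1115/32 kN·m, R_B = 515/32 kN, M_B = -905/32 kN·m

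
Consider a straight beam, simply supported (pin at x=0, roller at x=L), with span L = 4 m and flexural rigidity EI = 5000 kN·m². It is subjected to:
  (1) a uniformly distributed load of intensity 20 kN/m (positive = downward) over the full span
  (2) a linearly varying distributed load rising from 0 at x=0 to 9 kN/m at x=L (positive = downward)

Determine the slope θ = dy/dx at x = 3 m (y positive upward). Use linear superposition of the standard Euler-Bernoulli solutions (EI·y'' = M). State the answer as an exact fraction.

Load 1 — uniform load w=20 kN/m over full span:
  θ_1 = -w(L³-6Lx²+4x³)/(24EI) = -20·(4³-6·4·3²+4·3³)/(24·5000) = 11/1500 rad
Load 2 — triangular load w₀=9 kN/m (0→w₀ over full span):
  θ_2 = -w₀(7L⁴-30L²x²+15x⁴)/(360LEI) = -9·(7·4⁴-30·4²·3²+15·3⁴)/(360·4·5000) = 1313/800000 rad
Superposition: θ = Σ θ_i = 21539/2400000 rad ≈ 0.008975 rad

θ(3) = 21539/2400000 rad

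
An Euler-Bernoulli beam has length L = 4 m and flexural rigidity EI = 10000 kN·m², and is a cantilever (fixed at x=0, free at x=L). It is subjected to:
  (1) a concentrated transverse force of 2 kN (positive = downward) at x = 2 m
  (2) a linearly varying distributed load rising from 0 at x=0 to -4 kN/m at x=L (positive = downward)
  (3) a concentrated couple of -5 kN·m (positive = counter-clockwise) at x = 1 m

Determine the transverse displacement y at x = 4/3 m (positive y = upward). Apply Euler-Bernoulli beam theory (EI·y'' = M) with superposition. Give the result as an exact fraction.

Load 1 — point force P=2 kN at a=2 m (b=L-a=2):
  y_1 = -Px²(3a-x)/(6EI)  [x≤a] = -2·(4/3)²·(3·2-(4/3))/(6·10000) = -14/50625 m
Load 2 — triangular load w₀=-4 kN/m (0→w₀ over full span):
  y_2 = (w₀Lx³/12-w₀L²x²/6-w₀x⁵/(120L))/EI = ((-4)·4·(4/3)³/12-(-4)·4²·(4/3)²/6-(-4)·(4/3)⁵/(120·4))/10000 = 3608/2278125 m
Load 3 — applied couple M₀=-5 kN·m at a=1 m (b=L-a=3):
  y_3 = M₀a(2x-a)/(2EI)  [x>a] = (-5)·1·(2·(4/3)-1)/(2·10000) = -1/2400 m
Superposition: y = Σ y_i = 64921/72900000 m ≈ 0.000891 m

y(4/3) = 64921/72900000 m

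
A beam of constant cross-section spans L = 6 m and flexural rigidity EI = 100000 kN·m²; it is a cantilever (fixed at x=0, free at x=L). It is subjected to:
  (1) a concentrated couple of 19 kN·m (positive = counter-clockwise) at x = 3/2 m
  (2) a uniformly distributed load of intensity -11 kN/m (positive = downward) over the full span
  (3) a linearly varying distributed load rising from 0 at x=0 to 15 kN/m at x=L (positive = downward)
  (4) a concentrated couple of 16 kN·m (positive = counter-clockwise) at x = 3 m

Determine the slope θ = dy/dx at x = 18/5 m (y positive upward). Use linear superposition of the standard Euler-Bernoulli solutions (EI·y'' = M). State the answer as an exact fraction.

θ(18/5) = 3663/5000000 rad

Load 1 — applied couple M₀=19 kN·m at a=3/2 m (b=L-a=9/2):
  θ_1 = M₀a/EI  [x>a] = 19·(3/2)/100000 = 57/200000 rad
Load 2 — uniform load w=-11 kN/m over full span:
  θ_2 = -wx(x²-3Lx+3L²)/(6EI) = -(-11)·(18/5)·((18/5)²-3·6·(18/5)+3·6²)/(6·100000) = 11583/3125000 rad
Load 3 — triangular load w₀=15 kN/m (0→w₀ over full span):
  θ_3 = (w₀Lx²/4-w₀L²x/3-w₀x⁴/(24L))/EI = (15·6·(18/5)²/4-15·6²·(18/5)/3-15·(18/5)⁴/(24·6))/100000 = -46737/12500000 rad
Load 4 — applied couple M₀=16 kN·m at a=3 m (b=L-a=3):
  θ_4 = M₀a/EI  [x>a] = 16·3/100000 = 3/6250 rad
Superposition: θ = Σ θ_i = 3663/5000000 rad ≈ 0.000733 rad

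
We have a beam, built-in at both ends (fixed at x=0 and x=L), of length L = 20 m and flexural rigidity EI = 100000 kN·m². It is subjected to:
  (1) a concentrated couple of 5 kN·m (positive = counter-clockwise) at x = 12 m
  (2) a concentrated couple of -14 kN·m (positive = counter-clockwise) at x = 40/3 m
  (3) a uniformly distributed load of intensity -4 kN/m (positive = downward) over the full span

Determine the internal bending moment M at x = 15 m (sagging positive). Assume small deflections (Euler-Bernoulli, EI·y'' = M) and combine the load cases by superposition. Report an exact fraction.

M(15) = -66/5 kN·m

Load 1 — applied couple M₀=5 kN·m at a=12 m (b=L-a=8):
  M_1 = R_Ax - M_A - M₀  [x>a] with R_A=9/25, M_A=8/5 = (9/25)·15 - (8/5) - 5 = -6/5 kN·m
Load 2 — applied couple M₀=-14 kN·m at a=40/3 m (b=L-a=20/3):
  M_2 = R_Ax - M_A - M₀  [x>a] with R_A=-14/15, M_A=-14/3 = (-14/15)·15 - (-14/3) - (-14) = 14/3 kN·m
Load 3 — uniform load w=-4 kN/m over full span:
  M_3 = wLx/2 - wL²/12 - wx²/2 = (-4)·20·15/2 - (-4)·20²/12 - (-4)·15²/2 = -50/3 kN·m
Superposition: M = Σ M_i = -66/5 kN·m ≈ -13.200000 kN·m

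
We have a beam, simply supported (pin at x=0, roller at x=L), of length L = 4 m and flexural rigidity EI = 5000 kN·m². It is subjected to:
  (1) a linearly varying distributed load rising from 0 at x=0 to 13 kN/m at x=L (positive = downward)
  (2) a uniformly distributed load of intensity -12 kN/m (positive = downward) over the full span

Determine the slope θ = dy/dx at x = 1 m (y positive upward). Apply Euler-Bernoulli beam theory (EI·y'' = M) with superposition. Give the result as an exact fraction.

θ(1) = 14429/7200000 rad

Load 1 — triangular load w₀=13 kN/m (0→w₀ over full span):
  θ_1 = -w₀(7L⁴-30L²x²+15x⁴)/(360LEI) = -13·(7·4⁴-30·4²·1²+15·1⁴)/(360·4·5000) = -17251/7200000 rad
Load 2 — uniform load w=-12 kN/m over full span:
  θ_2 = -w(L³-6Lx²+4x³)/(24EI) = -(-12)·(4³-6·4·1²+4·1³)/(24·5000) = 11/2500 rad
Superposition: θ = Σ θ_i = 14429/7200000 rad ≈ 0.002004 rad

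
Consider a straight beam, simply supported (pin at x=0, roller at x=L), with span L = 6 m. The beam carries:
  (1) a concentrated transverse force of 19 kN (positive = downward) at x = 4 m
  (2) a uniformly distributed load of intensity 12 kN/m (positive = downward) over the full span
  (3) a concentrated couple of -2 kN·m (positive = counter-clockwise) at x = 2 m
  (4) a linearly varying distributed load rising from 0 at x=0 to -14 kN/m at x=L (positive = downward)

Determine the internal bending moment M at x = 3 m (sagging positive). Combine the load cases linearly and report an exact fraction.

Load 1 — point force P=19 kN at a=4 m (b=L-a=2):
  M_1 = Pbx/L  [x≤a] = 19·2·3/6 = 19 kN·m
Load 2 — uniform load w=12 kN/m over full span:
  M_2 = wx(L-x)/2 = 12·3·(6-3)/2 = 54 kN·m
Load 3 — applied couple M₀=-2 kN·m at a=2 m (b=L-a=4):
  M_3 = M₀x/L - M₀  [x>a] = (-2)·3/6 - (-2) = 1 kN·m
Load 4 — triangular load w₀=-14 kN/m (0→w₀ over full span):
  M_4 = w₀Lx/6 - w₀x³/(6L) = (-14)·6·3/6 - (-14)·3³/(6·6) = -63/2 kN·m
Superposition: M = Σ M_i = 85/2 kN·m ≈ 42.500000 kN·m

M(3) = 85/2 kN·m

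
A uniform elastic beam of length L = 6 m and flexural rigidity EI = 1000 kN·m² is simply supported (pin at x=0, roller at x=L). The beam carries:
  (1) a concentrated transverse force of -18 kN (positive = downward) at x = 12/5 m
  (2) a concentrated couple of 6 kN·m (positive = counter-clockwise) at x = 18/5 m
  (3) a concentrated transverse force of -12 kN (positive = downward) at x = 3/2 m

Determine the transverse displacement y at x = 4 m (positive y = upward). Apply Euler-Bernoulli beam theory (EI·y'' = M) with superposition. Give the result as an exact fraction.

Load 1 — point force P=-18 kN at a=12/5 m (b=L-a=18/5):
  y_1 = -Pa(L-x)(2Lx-a²-x²)/(6LEI)  [x>a] = -(-18)·(12/5)·(6-4)·(2·6·4-(12/5)²-4²)/(6·6·1000) = 984/15625 m
Load 2 — applied couple M₀=6 kN·m at a=18/5 m (b=L-a=12/5):
  y_2 = (M₀x³/(6L)-M₀(x-a)²/2+C₁x)/EI  [x>a] with C₁=M₀(3b²-L²)/(6L)=-78/25 = (6·4³/(6·6)-6·(4-(18/5))²/2+(-78/25)·4)/1000 = -43/18750 m
Load 3 — point force P=-12 kN at a=3/2 m (b=L-a=9/2):
  y_3 = -Pa(L-x)(2Lx-a²-x²)/(6LEI)  [x>a] = -(-12)·(3/2)·(6-4)·(2·6·4-(3/2)²-4²)/(6·6·1000) = 119/4000 m
Superposition: y = Σ y_i = 135649/1500000 m ≈ 0.090433 m

y(4) = 135649/1500000 m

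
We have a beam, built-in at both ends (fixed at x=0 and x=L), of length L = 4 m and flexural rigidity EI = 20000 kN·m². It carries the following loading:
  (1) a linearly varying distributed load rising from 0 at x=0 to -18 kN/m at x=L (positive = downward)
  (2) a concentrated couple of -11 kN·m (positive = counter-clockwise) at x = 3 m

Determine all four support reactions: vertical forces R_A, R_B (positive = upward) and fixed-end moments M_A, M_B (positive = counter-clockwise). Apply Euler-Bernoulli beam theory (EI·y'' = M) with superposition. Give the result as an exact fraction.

Load 1 — triangular load w₀=-18 kN/m (0→w₀ over full span):
  R_A = 3w₀L/20 = 3·(-18)·4/20 = -54/5 kN
  M_A = w₀L²/30 = (-18)·4²/30 = -48/5 kN·m
  R_B = 7w₀L/20 = 7·(-18)·4/20 = -126/5 kN
  M_B = -w₀L²/20 = -(-18)·4²/20 = 72/5 kN·m
Load 2 — applied couple M₀=-11 kN·m at a=3 m (b=L-a=1):
  R_A = 6M₀ab/L³ = 6·(-11)·3·1/4³ = -99/32 kN
  M_A = M₀b(2a-b)/L² = (-11)·1·(2·3-1)/4² = -55/16 kN·m
  R_B = -6M₀ab/L³ = -6·(-11)·3·1/4³ = 99/32 kN
  M_B = M₀a(2b-a)/L² = (-11)·3·(2·1-3)/4² = 33/16 kN·m
Superposition: R_A = -2223/160 kN, M_A = -1043/80 kN·m, R_B = -3537/160 kN, M_B = 1317/80 kN·m

R_A = -2223/160 kN, M_A = -1043/80 kN·m, R_B = -3537/160 kN, M_B = 1317/80 kN·m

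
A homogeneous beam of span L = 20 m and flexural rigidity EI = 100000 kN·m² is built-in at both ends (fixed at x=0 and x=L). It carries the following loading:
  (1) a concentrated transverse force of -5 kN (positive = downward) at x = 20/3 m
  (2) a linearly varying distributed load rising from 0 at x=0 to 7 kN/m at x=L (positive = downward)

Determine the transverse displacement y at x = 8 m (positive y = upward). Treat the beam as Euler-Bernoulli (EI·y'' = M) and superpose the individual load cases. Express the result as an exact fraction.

Load 1 — point force P=-5 kN at a=20/3 m (b=L-a=40/3):
  y_1 = -Pa²(L-x)²(3bL-(3b+a)(L-x))/(6L³EI)  [x>a] = -(-5)·(20/3)²·(20-8)²·(3·(40/3)·20-(3·(40/3)+(20/3))·(20-8))/(6·20³·100000) = 1/625 m
Load 2 — triangular load w₀=7 kN/m (0→w₀ over full span):
  y_2 = -w₀x²(L-x)²(x+2L)/(120LEI) = -7·8²·(20-8)²·(8+2·20)/(120·20·100000) = -1008/78125 m
Superposition: y = Σ y_i = -883/78125 m ≈ -0.011302 m

y(8) = -883/78125 m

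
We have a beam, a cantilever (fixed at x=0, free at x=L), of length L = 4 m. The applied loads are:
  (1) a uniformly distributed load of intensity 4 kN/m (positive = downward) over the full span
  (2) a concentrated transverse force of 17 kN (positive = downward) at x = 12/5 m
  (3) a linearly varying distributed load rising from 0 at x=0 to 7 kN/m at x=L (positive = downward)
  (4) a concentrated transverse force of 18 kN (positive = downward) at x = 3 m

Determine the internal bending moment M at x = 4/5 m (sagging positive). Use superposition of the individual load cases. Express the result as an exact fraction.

Load 1 — uniform load w=4 kN/m over full span:
  M_1 = -w(L-x)²/2 = -4·(4-(4/5))²/2 = -512/25 kN·m
Load 2 — point force P=17 kN at a=12/5 m (b=L-a=8/5):
  M_2 = -P(a-x)  [x≤a] = -17·((12/5)-(4/5)) = -136/5 kN·m
Load 3 — triangular load w₀=7 kN/m (0→w₀ over full span):
  M_3 = w₀Lx/2 - w₀L²/3 - w₀x³/(6L) = 7·4·(4/5)/2 - 7·4²/3 - 7·(4/5)³/(6·4) = -9856/375 kN·m
Load 4 — point force P=18 kN at a=3 m (b=L-a=1):
  M_4 = -P(a-x)  [x≤a] = -18·(3-(4/5)) = -198/5 kN·m
Superposition: M = Σ M_i = -42586/375 kN·m ≈ -113.562667 kN·m

M(4/5) = -42586/375 kN·m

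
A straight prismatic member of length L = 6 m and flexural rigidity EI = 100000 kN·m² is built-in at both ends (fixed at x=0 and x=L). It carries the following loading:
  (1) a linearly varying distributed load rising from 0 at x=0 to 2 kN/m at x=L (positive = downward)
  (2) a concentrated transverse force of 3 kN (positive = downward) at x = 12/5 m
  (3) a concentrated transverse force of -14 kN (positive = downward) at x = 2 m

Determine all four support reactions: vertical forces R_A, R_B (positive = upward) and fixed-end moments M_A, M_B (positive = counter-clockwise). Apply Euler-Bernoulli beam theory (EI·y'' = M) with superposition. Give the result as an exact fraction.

R_A = -22364/3375 kN, M_A = -8384/1125 kN·m, R_B = 5489/3375 kN, M_B = 1006/1125 kN·m

Load 1 — triangular load w₀=2 kN/m (0→w₀ over full span):
  R_A = 3w₀L/20 = 3·2·6/20 = 9/5 kN
  M_A = w₀L²/30 = 2·6²/30 = 12/5 kN·m
  R_B = 7w₀L/20 = 7·2·6/20 = 21/5 kN
  M_B = -w₀L²/20 = -2·6²/20 = -18/5 kN·m
Load 2 — point force P=3 kN at a=12/5 m (b=L-a=18/5):
  R_A = Pb²(3a+b)/L³ = 3·(18/5)²·(3·(12/5)+(18/5))/6³ = 243/125 kN
  M_A = Pab²/L² = 3·(12/5)·(18/5)²/6² = 324/125 kN·m
  R_B = Pa²(a+3b)/L³ = 3·(12/5)²·((12/5)+3·(18/5))/6³ = 132/125 kN
  M_B = -Pa²b/L² = -3·(12/5)²·(18/5)/6² = -216/125 kN·m
Load 3 — point force P=-14 kN at a=2 m (b=L-a=4):
  R_A = Pb²(3a+b)/L³ = (-14)·4²·(3·2+4)/6³ = -280/27 kN
  M_A = Pab²/L² = (-14)·2·4²/6² = -112/9 kN·m
  R_B = Pa²(a+3b)/L³ = (-14)·2²·(2+3·4)/6³ = -98/27 kN
  M_B = -Pa²b/L² = -(-14)·2²·4/6² = 56/9 kN·m
Superposition: R_A = -22364/3375 kN, M_A = -8384/1125 kN·m, R_B = 5489/3375 kN, M_B = 1006/1125 kN·m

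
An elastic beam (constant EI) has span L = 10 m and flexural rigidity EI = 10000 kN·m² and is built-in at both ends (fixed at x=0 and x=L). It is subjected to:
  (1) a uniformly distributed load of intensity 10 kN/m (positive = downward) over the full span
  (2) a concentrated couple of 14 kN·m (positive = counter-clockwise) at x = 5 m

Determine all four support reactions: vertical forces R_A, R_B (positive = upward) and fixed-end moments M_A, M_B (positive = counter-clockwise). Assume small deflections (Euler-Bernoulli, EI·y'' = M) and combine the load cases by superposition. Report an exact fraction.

R_A = 521/10 kN, M_A = 521/6 kN·m, R_B = 479/10 kN, M_B = -479/6 kN·m

Load 1 — uniform load w=10 kN/m over full span:
  R_A = wL/2 = 10·10/2 = 50 kN
  M_A = wL²/12 = 10·10²/12 = 250/3 kN·m
  R_B = wL/2 = 10·10/2 = 50 kN
  M_B = -wL²/12 = -10·10²/12 = -250/3 kN·m
Load 2 — applied couple M₀=14 kN·m at a=5 m (b=L-a=5):
  R_A = 6M₀ab/L³ = 6·14·5·5/10³ = 21/10 kN
  M_A = M₀b(2a-b)/L² = 14·5·(2·5-5)/10² = 7/2 kN·m
  R_B = -6M₀ab/L³ = -6·14·5·5/10³ = -21/10 kN
  M_B = M₀a(2b-a)/L² = 14·5·(2·5-5)/10² = 7/2 kN·m
Superposition: R_A = 521/10 kN, M_A = 521/6 kN·m, R_B = 479/10 kN, M_B = -479/6 kN·m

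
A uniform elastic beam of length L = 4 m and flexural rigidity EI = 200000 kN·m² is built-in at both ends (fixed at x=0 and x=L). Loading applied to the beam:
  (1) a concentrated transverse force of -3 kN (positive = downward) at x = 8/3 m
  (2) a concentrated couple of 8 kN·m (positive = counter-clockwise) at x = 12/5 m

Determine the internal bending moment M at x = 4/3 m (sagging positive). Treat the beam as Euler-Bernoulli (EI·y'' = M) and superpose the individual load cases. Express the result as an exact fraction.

Load 1 — point force P=-3 kN at a=8/3 m (b=L-a=4/3):
  M_1 = Pb²(3a+b)x/L³ - Pab²/L²  [x≤a] = (-3)·(4/3)²·(3·(8/3)+(4/3))·(4/3)/4³ - (-3)·(8/3)·(4/3)²/4² = -4/27 kN·m
Load 2 — applied couple M₀=8 kN·m at a=12/5 m (b=L-a=8/5):
  M_2 = R_Ax - M_A  [x≤a] with R_A=72/25, M_A=64/25 = (72/25)·(4/3) - (64/25) = 32/25 kN·m
Superposition: M = Σ M_i = 764/675 kN·m ≈ 1.131852 kN·m

M(4/3) = 764/675 kN·m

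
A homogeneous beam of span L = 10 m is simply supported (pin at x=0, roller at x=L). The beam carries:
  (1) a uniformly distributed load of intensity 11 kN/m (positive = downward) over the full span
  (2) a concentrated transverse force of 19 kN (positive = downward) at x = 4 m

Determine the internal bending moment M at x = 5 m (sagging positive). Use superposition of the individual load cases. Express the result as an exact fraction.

M(5) = 351/2 kN·m

Load 1 — uniform load w=11 kN/m over full span:
  M_1 = wx(L-x)/2 = 11·5·(10-5)/2 = 275/2 kN·m
Load 2 — point force P=19 kN at a=4 m (b=L-a=6):
  M_2 = Pa(L-x)/L  [x>a] = 19·4·(10-5)/10 = 38 kN·m
Superposition: M = Σ M_i = 351/2 kN·m ≈ 175.500000 kN·m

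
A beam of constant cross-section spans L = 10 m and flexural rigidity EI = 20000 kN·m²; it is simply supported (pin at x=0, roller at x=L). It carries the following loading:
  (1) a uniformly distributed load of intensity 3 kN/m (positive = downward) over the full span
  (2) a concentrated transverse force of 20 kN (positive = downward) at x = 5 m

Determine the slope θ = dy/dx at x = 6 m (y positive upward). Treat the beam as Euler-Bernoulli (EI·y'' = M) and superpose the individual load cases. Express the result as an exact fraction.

Load 1 — uniform load w=3 kN/m over full span:
  θ_1 = -w(L³-6Lx²+4x³)/(24EI) = -3·(10³-6·10·6²+4·6³)/(24·20000) = 37/20000 rad
Load 2 — point force P=20 kN at a=5 m (b=L-a=5):
  θ_2 = -Pa(2L²-6Lx+3x²+a²)/(6LEI)  [x>a] = -20·5·(2·10²-6·10·6+3·6²+5²)/(6·10·20000) = 9/4000 rad
Superposition: θ = Σ θ_i = 41/10000 rad ≈ 0.004100 rad

θ(6) = 41/10000 rad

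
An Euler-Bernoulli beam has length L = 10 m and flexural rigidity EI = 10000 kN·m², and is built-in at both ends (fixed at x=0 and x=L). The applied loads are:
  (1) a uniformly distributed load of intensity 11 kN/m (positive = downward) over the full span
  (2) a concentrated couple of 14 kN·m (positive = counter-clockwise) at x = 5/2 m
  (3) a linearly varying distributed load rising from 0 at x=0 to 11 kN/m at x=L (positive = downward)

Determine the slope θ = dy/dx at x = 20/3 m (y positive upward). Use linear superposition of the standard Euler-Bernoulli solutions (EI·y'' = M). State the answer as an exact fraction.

Load 1 — uniform load w=11 kN/m over full span:
  θ_1 = -wx(L-x)(L-2x)/(12EI) = -11·(20/3)·(10-(20/3))·(10-2·(20/3))/(12·10000) = 11/1620 rad
Load 2 — applied couple M₀=14 kN·m at a=5/2 m (b=L-a=15/2):
  θ_2 = (R_Ax²/2 - M_Ax - M₀(x-a))/EI  [x>a] with R_A=63/40, M_A=-21/8 = ((63/40)·(20/3)²/2 - (-21/8)·(20/3) - 14·((20/3)-(5/2)))/10000 = -7/12000 rad
Load 3 — triangular load w₀=11 kN/m (0→w₀ over full span):
  θ_3 = -w₀(2x(L-x)(L-2x)(x+2L)+x²(L-x)²)/(120LEI) = -11·(2·(20/3)·(10-(20/3))·(10-2·(20/3))·((20/3)+2·10)+(20/3)²·(10-(20/3))²)/(120·10·10000) = 77/24300 rad
Superposition: θ = Σ θ_i = 9113/972000 rad ≈ 0.009376 rad

θ(20/3) = 9113/972000 rad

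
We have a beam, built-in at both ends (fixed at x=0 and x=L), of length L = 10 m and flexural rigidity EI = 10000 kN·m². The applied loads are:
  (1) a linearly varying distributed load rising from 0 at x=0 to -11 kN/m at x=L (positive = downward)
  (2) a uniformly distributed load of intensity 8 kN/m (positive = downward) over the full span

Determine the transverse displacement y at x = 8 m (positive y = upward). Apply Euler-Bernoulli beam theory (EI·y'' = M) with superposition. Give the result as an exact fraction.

Load 1 — triangular load w₀=-11 kN/m (0→w₀ over full span):
  y_1 = -w₀x²(L-x)²(x+2L)/(120LEI) = -(-11)·8²·(10-8)²·(8+2·10)/(120·10·10000) = 308/46875 m
Load 2 — uniform load w=8 kN/m over full span:
  y_2 = -wx²(L-x)²/(24EI) = -8·8²·(10-8)²/(24·10000) = -16/1875 m
Superposition: y = Σ y_i = -92/46875 m ≈ -0.001963 m

y(8) = -92/46875 m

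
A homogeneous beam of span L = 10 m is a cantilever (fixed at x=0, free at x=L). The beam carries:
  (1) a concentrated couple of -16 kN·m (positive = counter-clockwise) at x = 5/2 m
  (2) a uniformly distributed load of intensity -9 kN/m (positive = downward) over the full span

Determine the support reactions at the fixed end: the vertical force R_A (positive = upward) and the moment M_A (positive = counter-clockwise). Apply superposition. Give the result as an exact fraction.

R_A = -90 kN, M_A = -434 kN·m

Load 1 — applied couple M₀=-16 kN·m at a=5/2 m (b=L-a=15/2):
  R_A = 0 kN
  M_A = -M₀ = -(-16) = 16 kN·m
Load 2 — uniform load w=-9 kN/m over full span:
  R_A = wL = (-9)·10 = -90 kN
  M_A = wL²/2 = (-9)·10²/2 = -450 kN·m
Superposition: R_A = -90 kN, M_A = -434 kN·m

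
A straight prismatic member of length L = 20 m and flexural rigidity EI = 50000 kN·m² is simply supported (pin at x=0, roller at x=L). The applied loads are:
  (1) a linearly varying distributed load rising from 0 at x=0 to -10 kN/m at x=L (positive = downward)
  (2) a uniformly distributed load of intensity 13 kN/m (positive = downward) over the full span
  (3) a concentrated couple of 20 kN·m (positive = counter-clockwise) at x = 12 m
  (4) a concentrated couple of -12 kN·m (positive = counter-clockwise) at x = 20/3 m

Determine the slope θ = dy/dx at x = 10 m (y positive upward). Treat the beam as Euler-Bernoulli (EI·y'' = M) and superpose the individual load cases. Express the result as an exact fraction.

θ(10) = 983/450000 rad

Load 1 — triangular load w₀=-10 kN/m (0→w₀ over full span):
  θ_1 = -w₀(7L⁴-30L²x²+15x⁴)/(360LEI) = -(-10)·(7·20⁴-30·20²·10²+15·10⁴)/(360·20·50000) = 7/3600 rad
Load 2 — uniform load w=13 kN/m over full span:
  θ_2 = -w(L³-6Lx²+4x³)/(24EI) = -13·(20³-6·20·10²+4·10³)/(24·50000) = 0 rad
Load 3 — applied couple M₀=20 kN·m at a=12 m (b=L-a=8):
  θ_3 = (M₀x²/(2L)+C₁)/EI  [x≤a] with C₁=M₀(3b²-L²)/(6L)=-104/3 = (20·10²/(2·20)+(-104/3))/50000 = 23/75000 rad
Load 4 — applied couple M₀=-12 kN·m at a=20/3 m (b=L-a=40/3):
  θ_4 = (M₀x²/(2L)-M₀(x-a)+C₁)/EI  [x>a] with C₁=M₀(3b²-L²)/(6L)=-40/3 = ((-12)·10²/(2·20)-(-12)·(10-(20/3))+(-40/3))/50000 = -1/15000 rad
Superposition: θ = Σ θ_i = 983/450000 rad ≈ 0.002184 rad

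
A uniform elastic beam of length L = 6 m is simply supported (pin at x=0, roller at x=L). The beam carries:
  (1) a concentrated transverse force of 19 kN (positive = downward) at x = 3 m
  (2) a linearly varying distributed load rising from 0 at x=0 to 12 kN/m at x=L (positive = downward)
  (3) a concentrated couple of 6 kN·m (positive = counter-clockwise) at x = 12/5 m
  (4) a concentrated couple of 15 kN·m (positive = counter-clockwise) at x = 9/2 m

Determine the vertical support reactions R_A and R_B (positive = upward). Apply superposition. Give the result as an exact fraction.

Load 1 — point force P=19 kN at a=3 m (b=L-a=3):
  R_A = Pb/L = 19·3/6 = 19/2 kN
  R_B = Pa/L = 19·3/6 = 19/2 kN
Load 2 — triangular load w₀=12 kN/m (0→w₀ over full span):
  R_A = w₀L/6 = 12·6/6 = 12 kN
  R_B = w₀L/3 = 12·6/3 = 24 kN
Load 3 — applied couple M₀=6 kN·m at a=12/5 m (b=L-a=18/5):
  R_A = M₀/L = 6/6 = 1 kN
  R_B = -M₀/L = -6/6 = -1 kN
Load 4 — applied couple M₀=15 kN·m at a=9/2 m (b=L-a=3/2):
  R_A = M₀/L = 15/6 = 5/2 kN
  R_B = -M₀/L = -15/6 = -5/2 kN
Superposition: R_A = 25 kN, R_B = 30 kN

R_A = 25 kN, R_B = 30 kN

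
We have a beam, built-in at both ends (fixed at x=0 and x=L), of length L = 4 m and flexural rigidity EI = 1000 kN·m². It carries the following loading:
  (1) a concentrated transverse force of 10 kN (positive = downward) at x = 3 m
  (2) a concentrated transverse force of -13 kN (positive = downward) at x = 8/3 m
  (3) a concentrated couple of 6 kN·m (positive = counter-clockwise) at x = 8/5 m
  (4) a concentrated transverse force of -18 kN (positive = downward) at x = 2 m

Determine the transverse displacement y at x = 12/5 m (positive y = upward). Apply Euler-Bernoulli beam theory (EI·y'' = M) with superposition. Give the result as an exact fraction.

Load 1 — point force P=10 kN at a=3 m (b=L-a=1):
  y_1 = -Pb²x²(3aL-(3a+b)x)/(6L³EI)  [x≤a] = -10·1²·(12/5)²·(3·3·4-(3·3+1)·(12/5))/(6·4³·1000) = -9/5000 m
Load 2 — point force P=-13 kN at a=8/3 m (b=L-a=4/3):
  y_2 = -Pb²x²(3aL-(3a+b)x)/(6L³EI)  [x≤a] = -(-13)·(4/3)²·(12/5)²·(3·(8/3)·4-(3·(8/3)+(4/3))·(12/5))/(6·4³·1000) = 52/15625 m
Load 3 — applied couple M₀=6 kN·m at a=8/5 m (b=L-a=12/5):
  y_3 = (R_Ax³/6 - M_Ax²/2 - M₀(x-a)²/2)/EI  [x>a] with R_A=54/25, M_A=18/25 = ((54/25)·(12/5)³/6 - (18/25)·(12/5)²/2 - 6·((12/5)-(8/5))²/2)/1000 = 384/390625 m
Load 4 — point force P=-18 kN at a=2 m (b=L-a=2):
  y_4 = -Pa²(L-x)²(3bL-(3b+a)(L-x))/(6L³EI)  [x>a] = -(-18)·2²·(4-(12/5))²·(3·2·4-(3·2+2)·(4-(12/5)))/(6·4³·1000) = 84/15625 m
Superposition: y = Σ y_i = 24647/3125000 m ≈ 0.007887 m

y(12/5) = 24647/3125000 m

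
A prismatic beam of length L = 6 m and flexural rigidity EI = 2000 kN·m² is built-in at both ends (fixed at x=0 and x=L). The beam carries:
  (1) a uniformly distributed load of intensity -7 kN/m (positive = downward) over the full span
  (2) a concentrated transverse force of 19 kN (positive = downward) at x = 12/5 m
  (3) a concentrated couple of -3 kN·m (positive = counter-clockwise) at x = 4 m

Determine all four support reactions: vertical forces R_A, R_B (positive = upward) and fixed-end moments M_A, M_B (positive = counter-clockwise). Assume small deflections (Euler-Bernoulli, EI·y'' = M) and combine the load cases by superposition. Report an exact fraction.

R_A = -3508/375 kN, M_A = -698/125 kN·m, R_B = -5117/375 kN, M_B = 1257/125 kN·m

Load 1 — uniform load w=-7 kN/m over full span:
  R_A = wL/2 = (-7)·6/2 = -21 kN
  M_A = wL²/12 = (-7)·6²/12 = -21 kN·m
  R_B = wL/2 = (-7)·6/2 = -21 kN
  M_B = -wL²/12 = -(-7)·6²/12 = 21 kN·m
Load 2 — point force P=19 kN at a=12/5 m (b=L-a=18/5):
  R_A = Pb²(3a+b)/L³ = 19·(18/5)²·(3·(12/5)+(18/5))/6³ = 1539/125 kN
  M_A = Pab²/L² = 19·(12/5)·(18/5)²/6² = 2052/125 kN·m
  R_B = Pa²(a+3b)/L³ = 19·(12/5)²·((12/5)+3·(18/5))/6³ = 836/125 kN
  M_B = -Pa²b/L² = -19·(12/5)²·(18/5)/6² = -1368/125 kN·m
Load 3 — applied couple M₀=-3 kN·m at a=4 m (b=L-a=2):
  R_A = 6M₀ab/L³ = 6·(-3)·4·2/6³ = -2/3 kN
  M_A = M₀b(2a-b)/L² = (-3)·2·(2·4-2)/6² = -1 kN·m
  R_B = -6M₀ab/L³ = -6·(-3)·4·2/6³ = 2/3 kN
  M_B = M₀a(2b-a)/L² = (-3)·4·(2·2-4)/6² = 0 kN·m
Superposition: R_A = -3508/375 kN, M_A = -698/125 kN·m, R_B = -5117/375 kN, M_B = 1257/125 kN·m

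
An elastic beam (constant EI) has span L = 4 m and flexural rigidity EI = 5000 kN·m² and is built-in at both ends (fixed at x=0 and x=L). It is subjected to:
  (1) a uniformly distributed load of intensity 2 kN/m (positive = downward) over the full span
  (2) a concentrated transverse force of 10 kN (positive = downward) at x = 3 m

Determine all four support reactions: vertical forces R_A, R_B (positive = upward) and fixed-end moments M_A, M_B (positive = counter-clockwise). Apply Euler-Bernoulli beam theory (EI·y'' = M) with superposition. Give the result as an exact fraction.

R_A = 89/16 kN, M_A = 109/24 kN·m, R_B = 199/16 kN, M_B = -199/24 kN·m

Load 1 — uniform load w=2 kN/m over full span:
  R_A = wL/2 = 2·4/2 = 4 kN
  M_A = wL²/12 = 2·4²/12 = 8/3 kN·m
  R_B = wL/2 = 2·4/2 = 4 kN
  M_B = -wL²/12 = -2·4²/12 = -8/3 kN·m
Load 2 — point force P=10 kN at a=3 m (b=L-a=1):
  R_A = Pb²(3a+b)/L³ = 10·1²·(3·3+1)/4³ = 25/16 kN
  M_A = Pab²/L² = 10·3·1²/4² = 15/8 kN·m
  R_B = Pa²(a+3b)/L³ = 10·3²·(3+3·1)/4³ = 135/16 kN
  M_B = -Pa²b/L² = -10·3²·1/4² = -45/8 kN·m
Superposition: R_A = 89/16 kN, M_A = 109/24 kN·m, R_B = 199/16 kN, M_B = -199/24 kN·m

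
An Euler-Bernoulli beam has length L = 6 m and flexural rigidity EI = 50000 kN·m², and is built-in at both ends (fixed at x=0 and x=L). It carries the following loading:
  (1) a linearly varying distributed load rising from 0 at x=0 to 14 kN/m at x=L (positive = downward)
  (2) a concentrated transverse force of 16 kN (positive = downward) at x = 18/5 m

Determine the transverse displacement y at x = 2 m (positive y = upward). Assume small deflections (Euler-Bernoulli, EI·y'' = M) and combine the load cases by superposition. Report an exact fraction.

Load 1 — triangular load w₀=14 kN/m (0→w₀ over full span):
  y_1 = -w₀x²(L-x)²(x+2L)/(120LEI) = -14·2²·(6-2)²·(2+2·6)/(120·6·50000) = -49/140625 m
Load 2 — point force P=16 kN at a=18/5 m (b=L-a=12/5):
  y_2 = -Pb²x²(3aL-(3a+b)x)/(6L³EI)  [x≤a] = -16·(12/5)²·2²·(3·(18/5)·6-(3·(18/5)+(12/5))·2)/(6·6³·50000) = -256/1171875 m
Superposition: y = Σ y_i = -1993/3515625 m ≈ -0.000567 m

y(2) = -1993/3515625 m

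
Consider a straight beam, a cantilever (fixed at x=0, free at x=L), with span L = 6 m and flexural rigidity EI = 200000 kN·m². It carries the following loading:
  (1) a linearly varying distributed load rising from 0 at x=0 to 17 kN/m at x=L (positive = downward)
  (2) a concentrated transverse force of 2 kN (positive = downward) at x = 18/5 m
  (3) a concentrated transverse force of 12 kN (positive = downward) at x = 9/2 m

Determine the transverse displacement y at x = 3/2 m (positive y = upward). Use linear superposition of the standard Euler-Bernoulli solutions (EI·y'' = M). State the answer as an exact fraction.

y(3/2) = -134127/102400000 m

Load 1 — triangular load w₀=17 kN/m (0→w₀ over full span):
  y_1 = (w₀Lx³/12-w₀L²x²/6-w₀x⁵/(120L))/EI = (17·6·(3/2)³/12-17·6²·(3/2)²/6-17·(3/2)⁵/(120·6))/200000 = -514539/512000000 m
Load 2 — point force P=2 kN at a=18/5 m (b=L-a=12/5):
  y_2 = -Px²(3a-x)/(6EI)  [x≤a] = -2·(3/2)²·(3·(18/5)-(3/2))/(6·200000) = -279/8000000 m
Load 3 — point force P=12 kN at a=9/2 m (b=L-a=3/2):
  y_3 = -Px²(3a-x)/(6EI)  [x≤a] = -12·(3/2)²·(3·(9/2)-(3/2))/(6·200000) = -27/100000 m
Superposition: y = Σ y_i = -134127/102400000 m ≈ -0.001310 m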